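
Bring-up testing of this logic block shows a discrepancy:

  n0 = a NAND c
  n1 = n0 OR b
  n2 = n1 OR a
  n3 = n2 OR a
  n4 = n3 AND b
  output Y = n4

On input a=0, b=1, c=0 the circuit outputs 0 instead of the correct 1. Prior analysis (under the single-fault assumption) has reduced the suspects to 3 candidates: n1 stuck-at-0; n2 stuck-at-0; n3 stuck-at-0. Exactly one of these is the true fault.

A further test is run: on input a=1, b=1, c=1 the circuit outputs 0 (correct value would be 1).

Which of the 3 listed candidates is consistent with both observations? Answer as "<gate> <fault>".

Evaluate each candidate on input a=1, b=1, c=1:
  n1 stuck-at-0: n0=0, n1=0 [stuck-at-0], n2=1, n3=1, n4=1 → 1 — eliminated
  n2 stuck-at-0: n0=0, n1=1, n2=0 [stuck-at-0], n3=1, n4=1 → 1 — eliminated
  n3 stuck-at-0: n0=0, n1=1, n2=1, n3=0 [stuck-at-0], n4=0 → 0 — matches
Only n3 stuck-at-0 reproduces the observed 0.

n3 stuck-at-0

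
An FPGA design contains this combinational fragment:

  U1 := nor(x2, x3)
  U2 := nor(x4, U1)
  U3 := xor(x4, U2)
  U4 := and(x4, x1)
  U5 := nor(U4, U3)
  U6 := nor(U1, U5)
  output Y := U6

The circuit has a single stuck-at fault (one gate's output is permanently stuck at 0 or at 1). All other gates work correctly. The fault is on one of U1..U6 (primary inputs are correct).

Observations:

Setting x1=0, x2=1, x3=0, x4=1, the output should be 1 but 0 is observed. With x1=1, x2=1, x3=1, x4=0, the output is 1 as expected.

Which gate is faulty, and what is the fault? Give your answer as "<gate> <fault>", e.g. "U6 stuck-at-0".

Fault-free values for test 1 (x1=0, x2=1, x3=0, x4=1): U1=0, U2=0, U3=1, U4=0, U5=0, U6=1, giving Y=1. Observed 0.
Test 1: faults giving observed 0 are {U1 stuck-at-1, U2 stuck-at-1, U3 stuck-at-0, U5 stuck-at-1, U6 stuck-at-0}.
Test 2 (x1=1, x2=1, x3=1, x4=0): fault-free U1=0, U2=1, U3=1, U4=0, U5=0, U6=1 → 1; observed 1. Eliminates U1 stuck-at-1, U3 stuck-at-0, U5 stuck-at-1, U6 stuck-at-0.
Only U2 stuck-at-1 is consistent with every test.

U2 stuck-at-1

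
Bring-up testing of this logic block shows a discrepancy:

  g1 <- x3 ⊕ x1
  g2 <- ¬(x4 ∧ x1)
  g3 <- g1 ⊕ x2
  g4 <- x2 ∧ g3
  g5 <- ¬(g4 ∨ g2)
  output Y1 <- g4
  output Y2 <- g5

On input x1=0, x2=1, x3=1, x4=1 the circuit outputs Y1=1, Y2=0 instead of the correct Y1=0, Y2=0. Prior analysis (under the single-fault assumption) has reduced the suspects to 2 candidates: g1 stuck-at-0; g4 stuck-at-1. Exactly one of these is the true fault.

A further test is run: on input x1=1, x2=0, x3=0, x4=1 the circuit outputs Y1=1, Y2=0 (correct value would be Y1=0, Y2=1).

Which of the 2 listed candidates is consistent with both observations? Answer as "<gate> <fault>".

g4 stuck-at-1

Evaluate each candidate on input x1=1, x2=0, x3=0, x4=1:
  g1 stuck-at-0: g1=0 [stuck-at-0], g2=0, g3=0, g4=0, g5=1 → Y1=0, Y2=1 — eliminated
  g4 stuck-at-1: g1=1, g2=0, g3=1, g4=1 [stuck-at-1], g5=0 → Y1=1, Y2=0 — matches
Only g4 stuck-at-1 reproduces the observed Y1=1, Y2=0.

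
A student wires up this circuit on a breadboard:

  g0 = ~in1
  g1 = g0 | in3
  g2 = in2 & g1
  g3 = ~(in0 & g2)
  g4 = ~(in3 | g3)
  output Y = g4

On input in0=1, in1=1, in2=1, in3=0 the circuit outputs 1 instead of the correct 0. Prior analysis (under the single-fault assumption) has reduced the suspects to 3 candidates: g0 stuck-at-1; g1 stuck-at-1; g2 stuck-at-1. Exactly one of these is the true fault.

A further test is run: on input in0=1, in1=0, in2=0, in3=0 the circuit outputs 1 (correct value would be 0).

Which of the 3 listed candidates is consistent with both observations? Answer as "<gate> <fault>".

g2 stuck-at-1

Evaluate each candidate on input in0=1, in1=0, in2=0, in3=0:
  g0 stuck-at-1: g0=1 [stuck-at-1], g1=1, g2=0, g3=1, g4=0 → 0 — eliminated
  g1 stuck-at-1: g0=1, g1=1 [stuck-at-1], g2=0, g3=1, g4=0 → 0 — eliminated
  g2 stuck-at-1: g0=1, g1=1, g2=1 [stuck-at-1], g3=0, g4=1 → 1 — matches
Only g2 stuck-at-1 reproduces the observed 1.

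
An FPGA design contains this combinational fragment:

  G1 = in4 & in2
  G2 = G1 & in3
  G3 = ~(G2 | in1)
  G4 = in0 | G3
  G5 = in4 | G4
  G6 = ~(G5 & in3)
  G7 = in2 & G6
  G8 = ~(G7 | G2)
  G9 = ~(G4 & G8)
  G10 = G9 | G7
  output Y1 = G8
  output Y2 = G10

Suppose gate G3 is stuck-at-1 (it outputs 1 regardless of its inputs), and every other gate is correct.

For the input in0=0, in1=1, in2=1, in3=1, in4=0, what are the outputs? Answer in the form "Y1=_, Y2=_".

Y1=1, Y2=0

Propagate with G3 forced: G1=0, G2=0, G3=1 [stuck-at-1], G4=1, G5=1, G6=0, G7=0, G8=1, G9=0, G10=0.
So the outputs are Y1=1, Y2=0. (Without the fault they would be Y1=0, Y2=1.)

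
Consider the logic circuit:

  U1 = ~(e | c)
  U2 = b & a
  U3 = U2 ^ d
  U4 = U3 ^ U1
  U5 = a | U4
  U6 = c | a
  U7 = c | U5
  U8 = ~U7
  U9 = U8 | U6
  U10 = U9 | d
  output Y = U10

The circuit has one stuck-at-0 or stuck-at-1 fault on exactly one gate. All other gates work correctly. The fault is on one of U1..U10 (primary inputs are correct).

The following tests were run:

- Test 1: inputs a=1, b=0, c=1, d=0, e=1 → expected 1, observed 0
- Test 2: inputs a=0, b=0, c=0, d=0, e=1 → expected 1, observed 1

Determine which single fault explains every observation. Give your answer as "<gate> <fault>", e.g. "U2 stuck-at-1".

Fault-free values for test 1 (a=1, b=0, c=1, d=0, e=1): U1=0, U2=0, U3=0, U4=0, U5=1, U6=1, U7=1, U8=0, U9=1, U10=1, giving Y=1. Observed 0.
Test 1: faults giving observed 0 are {U6 stuck-at-0, U9 stuck-at-0, U10 stuck-at-0}.
Test 2 (a=0, b=0, c=0, d=0, e=1): fault-free U1=0, U2=0, U3=0, U4=0, U5=0, U6=0, U7=0, U8=1, U9=1, U10=1 → 1; observed 1. Eliminates U9 stuck-at-0, U10 stuck-at-0.
Only U6 stuck-at-0 is consistent with every test.

U6 stuck-at-0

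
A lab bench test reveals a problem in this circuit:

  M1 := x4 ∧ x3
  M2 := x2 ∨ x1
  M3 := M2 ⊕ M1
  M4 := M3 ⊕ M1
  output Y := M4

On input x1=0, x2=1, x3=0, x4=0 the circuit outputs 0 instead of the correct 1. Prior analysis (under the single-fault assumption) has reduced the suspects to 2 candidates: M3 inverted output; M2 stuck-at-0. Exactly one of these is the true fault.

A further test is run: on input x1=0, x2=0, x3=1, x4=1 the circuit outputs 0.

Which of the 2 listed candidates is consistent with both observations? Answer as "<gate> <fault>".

M2 stuck-at-0

Evaluate each candidate on input x1=0, x2=0, x3=1, x4=1:
  M3 inverted output: M1=1, M2=0, M3=0 [inverted output], M4=1 → 1 — eliminated
  M2 stuck-at-0: M1=1, M2=0 [stuck-at-0], M3=1, M4=0 → 0 — matches
Only M2 stuck-at-0 reproduces the observed 0.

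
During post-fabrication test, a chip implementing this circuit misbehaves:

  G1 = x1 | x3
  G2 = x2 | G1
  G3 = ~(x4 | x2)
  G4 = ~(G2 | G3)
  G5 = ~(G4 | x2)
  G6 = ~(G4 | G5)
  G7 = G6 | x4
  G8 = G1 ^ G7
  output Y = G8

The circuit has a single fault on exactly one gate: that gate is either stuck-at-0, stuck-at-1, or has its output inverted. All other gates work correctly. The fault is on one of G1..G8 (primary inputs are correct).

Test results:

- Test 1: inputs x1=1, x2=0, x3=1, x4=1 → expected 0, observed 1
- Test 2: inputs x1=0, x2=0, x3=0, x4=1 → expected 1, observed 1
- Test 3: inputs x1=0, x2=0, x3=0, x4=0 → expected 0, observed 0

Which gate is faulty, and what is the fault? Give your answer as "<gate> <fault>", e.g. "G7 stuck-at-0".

Fault-free values for test 1 (x1=1, x2=0, x3=1, x4=1): G1=1, G2=1, G3=0, G4=0, G5=1, G6=0, G7=1, G8=0, giving Y=0. Observed 1.
Test 1: faults giving observed 1 are {G1 stuck-at-0, G1 inverted output, G7 stuck-at-0, G7 inverted output, G8 stuck-at-1, G8 inverted output}.
Test 2 (x1=0, x2=0, x3=0, x4=1): fault-free G1=0, G2=0, G3=0, G4=1, G5=0, G6=0, G7=1, G8=1 → 1; observed 1. Eliminates G1 inverted output, G7 stuck-at-0, G7 inverted output, G8 inverted output.
Test 3 (x1=0, x2=0, x3=0, x4=0): fault-free G1=0, G2=0, G3=1, G4=0, G5=1, G6=0, G7=0, G8=0 → 0; observed 0. Eliminates G8 stuck-at-1.
Only G1 stuck-at-0 is consistent with every test.

G1 stuck-at-0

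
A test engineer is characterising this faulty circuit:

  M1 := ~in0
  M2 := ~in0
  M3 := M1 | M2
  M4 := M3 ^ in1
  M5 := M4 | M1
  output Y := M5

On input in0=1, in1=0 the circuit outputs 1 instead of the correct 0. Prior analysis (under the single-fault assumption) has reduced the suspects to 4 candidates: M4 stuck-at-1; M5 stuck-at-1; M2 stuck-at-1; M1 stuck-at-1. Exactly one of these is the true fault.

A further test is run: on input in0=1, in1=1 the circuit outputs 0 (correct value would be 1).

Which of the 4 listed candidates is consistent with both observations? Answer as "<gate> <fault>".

Evaluate each candidate on input in0=1, in1=1:
  M4 stuck-at-1: M1=0, M2=0, M3=0, M4=1 [stuck-at-1], M5=1 → 1 — eliminated
  M5 stuck-at-1: M1=0, M2=0, M3=0, M4=1, M5=1 [stuck-at-1] → 1 — eliminated
  M2 stuck-at-1: M1=0, M2=1 [stuck-at-1], M3=1, M4=0, M5=0 → 0 — matches
  M1 stuck-at-1: M1=1 [stuck-at-1], M2=0, M3=1, M4=0, M5=1 → 1 — eliminated
Only M2 stuck-at-1 reproduces the observed 0.

M2 stuck-at-1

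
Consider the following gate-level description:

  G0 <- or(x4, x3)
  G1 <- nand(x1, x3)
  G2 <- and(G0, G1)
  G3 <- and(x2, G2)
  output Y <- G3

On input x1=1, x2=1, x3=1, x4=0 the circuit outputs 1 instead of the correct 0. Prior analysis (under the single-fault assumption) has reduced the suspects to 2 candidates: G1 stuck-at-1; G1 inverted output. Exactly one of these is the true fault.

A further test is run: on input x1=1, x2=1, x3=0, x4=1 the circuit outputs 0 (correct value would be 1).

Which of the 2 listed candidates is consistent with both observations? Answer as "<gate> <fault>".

Evaluate each candidate on input x1=1, x2=1, x3=0, x4=1:
  G1 stuck-at-1: G0=1, G1=1 [stuck-at-1], G2=1, G3=1 → 1 — eliminated
  G1 inverted output: G0=1, G1=0 [inverted output], G2=0, G3=0 → 0 — matches
Only G1 inverted output reproduces the observed 0.

G1 inverted output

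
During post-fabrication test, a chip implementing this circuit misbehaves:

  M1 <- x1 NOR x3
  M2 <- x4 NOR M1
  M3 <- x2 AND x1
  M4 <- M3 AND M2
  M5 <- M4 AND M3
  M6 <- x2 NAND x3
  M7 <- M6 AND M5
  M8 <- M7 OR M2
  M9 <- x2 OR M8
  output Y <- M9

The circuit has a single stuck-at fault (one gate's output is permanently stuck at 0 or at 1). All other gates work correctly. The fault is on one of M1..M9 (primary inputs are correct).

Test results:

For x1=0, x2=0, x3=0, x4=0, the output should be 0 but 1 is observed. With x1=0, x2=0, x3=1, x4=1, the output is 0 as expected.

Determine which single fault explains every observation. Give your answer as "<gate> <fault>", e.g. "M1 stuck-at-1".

M1 stuck-at-0

Fault-free values for test 1 (x1=0, x2=0, x3=0, x4=0): M1=1, M2=0, M3=0, M4=0, M5=0, M6=1, M7=0, M8=0, M9=0, giving Y=0. Observed 1.
Test 1: faults giving observed 1 are {M1 stuck-at-0, M2 stuck-at-1, M5 stuck-at-1, M7 stuck-at-1, M8 stuck-at-1, M9 stuck-at-1}.
Test 2 (x1=0, x2=0, x3=1, x4=1): fault-free M1=0, M2=0, M3=0, M4=0, M5=0, M6=1, M7=0, M8=0, M9=0 → 0; observed 0. Eliminates M2 stuck-at-1, M5 stuck-at-1, M7 stuck-at-1, M8 stuck-at-1, M9 stuck-at-1.
Only M1 stuck-at-0 is consistent with every test.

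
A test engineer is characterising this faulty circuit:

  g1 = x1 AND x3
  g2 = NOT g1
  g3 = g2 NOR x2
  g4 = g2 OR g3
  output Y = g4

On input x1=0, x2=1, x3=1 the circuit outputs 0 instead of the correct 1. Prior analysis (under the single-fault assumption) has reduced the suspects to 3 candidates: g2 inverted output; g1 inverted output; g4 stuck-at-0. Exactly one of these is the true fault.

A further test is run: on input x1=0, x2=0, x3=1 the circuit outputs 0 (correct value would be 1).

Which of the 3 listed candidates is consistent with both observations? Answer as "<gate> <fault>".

g4 stuck-at-0

Evaluate each candidate on input x1=0, x2=0, x3=1:
  g2 inverted output: g1=0, g2=0 [inverted output], g3=1, g4=1 → 1 — eliminated
  g1 inverted output: g1=1 [inverted output], g2=0, g3=1, g4=1 → 1 — eliminated
  g4 stuck-at-0: g1=0, g2=1, g3=0, g4=0 [stuck-at-0] → 0 — matches
Only g4 stuck-at-0 reproduces the observed 0.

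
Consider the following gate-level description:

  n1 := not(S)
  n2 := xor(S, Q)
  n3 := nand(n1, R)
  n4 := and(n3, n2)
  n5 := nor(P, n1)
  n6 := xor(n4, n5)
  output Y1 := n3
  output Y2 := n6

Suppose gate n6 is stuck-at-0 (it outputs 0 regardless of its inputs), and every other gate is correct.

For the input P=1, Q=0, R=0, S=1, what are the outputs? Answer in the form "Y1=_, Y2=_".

Y1=1, Y2=0

Propagate with n6 forced: n1=0, n2=1, n3=1, n4=1, n5=0, n6=0 [stuck-at-0].
So the outputs are Y1=1, Y2=0. (Without the fault they would be Y1=1, Y2=1.)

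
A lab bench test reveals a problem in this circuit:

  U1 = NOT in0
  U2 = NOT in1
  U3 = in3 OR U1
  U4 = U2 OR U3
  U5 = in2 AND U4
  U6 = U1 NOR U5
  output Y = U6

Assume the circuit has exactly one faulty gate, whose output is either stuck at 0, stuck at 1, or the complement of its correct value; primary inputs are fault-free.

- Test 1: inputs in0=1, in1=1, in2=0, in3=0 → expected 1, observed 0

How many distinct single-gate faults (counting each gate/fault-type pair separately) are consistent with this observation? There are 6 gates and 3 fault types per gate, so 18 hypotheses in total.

Fault-free: U1=0, U2=0, U3=0, U4=0, U5=0, U6=1 → 1. Observed 0.
  U1: stuck-at-1, inverted output ✓; others ✗
  U2: none of the 3 fault types match ✗
  U3: none of the 3 fault types match ✗
  U4: none of the 3 fault types match ✗
  U5: stuck-at-1, inverted output ✓; others ✗
  U6: stuck-at-0, inverted output ✓; others ✗
Consistent faults: {U1 stuck-at-1, U1 inverted output, U5 stuck-at-1, U5 inverted output, U6 stuck-at-0, U6 inverted output} — 6 in all.

6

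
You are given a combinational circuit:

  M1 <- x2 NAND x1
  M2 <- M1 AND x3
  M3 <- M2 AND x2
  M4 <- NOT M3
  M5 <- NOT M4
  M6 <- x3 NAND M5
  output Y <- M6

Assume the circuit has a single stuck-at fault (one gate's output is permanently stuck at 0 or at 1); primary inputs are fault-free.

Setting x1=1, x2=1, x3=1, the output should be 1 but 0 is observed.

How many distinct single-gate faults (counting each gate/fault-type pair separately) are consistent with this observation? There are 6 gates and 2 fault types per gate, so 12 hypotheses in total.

6

Fault-free: M1=0, M2=0, M3=0, M4=1, M5=0, M6=1 → 1. Observed 0.
  M1 stuck-at-0: output 1 ✗
  M1 stuck-at-1: output 0 ✓
  M2 stuck-at-0: output 1 ✗
  M2 stuck-at-1: output 0 ✓
  M3 stuck-at-0: output 1 ✗
  M3 stuck-at-1: output 0 ✓
  M4 stuck-at-0: output 0 ✓
  M4 stuck-at-1: output 1 ✗
  M5 stuck-at-0: output 1 ✗
  M5 stuck-at-1: output 0 ✓
  M6 stuck-at-0: output 0 ✓
  M6 stuck-at-1: output 1 ✗
Consistent faults: {M1 stuck-at-1, M2 stuck-at-1, M3 stuck-at-1, M4 stuck-at-0, M5 stuck-at-1, M6 stuck-at-0} — 6 in all.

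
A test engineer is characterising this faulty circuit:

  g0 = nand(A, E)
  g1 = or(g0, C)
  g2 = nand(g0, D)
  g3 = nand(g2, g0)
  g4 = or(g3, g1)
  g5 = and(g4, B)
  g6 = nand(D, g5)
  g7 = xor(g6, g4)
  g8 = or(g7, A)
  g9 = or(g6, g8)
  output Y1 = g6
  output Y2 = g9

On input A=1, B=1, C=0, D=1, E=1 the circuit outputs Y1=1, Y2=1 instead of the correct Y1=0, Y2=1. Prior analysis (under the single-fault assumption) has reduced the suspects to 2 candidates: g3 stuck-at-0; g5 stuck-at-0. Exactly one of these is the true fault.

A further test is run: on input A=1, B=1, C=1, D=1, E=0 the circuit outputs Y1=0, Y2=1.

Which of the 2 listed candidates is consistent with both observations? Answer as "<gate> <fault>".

Evaluate each candidate on input A=1, B=1, C=1, D=1, E=0:
  g3 stuck-at-0: g0=1, g1=1, g2=0, g3=0 [stuck-at-0], g4=1, g5=1, g6=0, g7=1, g8=1, g9=1 → Y1=0, Y2=1 — matches
  g5 stuck-at-0: g0=1, g1=1, g2=0, g3=1, g4=1, g5=0 [stuck-at-0], g6=1, g7=0, g8=1, g9=1 → Y1=1, Y2=1 — eliminated
Only g3 stuck-at-0 reproduces the observed Y1=0, Y2=1.

g3 stuck-at-0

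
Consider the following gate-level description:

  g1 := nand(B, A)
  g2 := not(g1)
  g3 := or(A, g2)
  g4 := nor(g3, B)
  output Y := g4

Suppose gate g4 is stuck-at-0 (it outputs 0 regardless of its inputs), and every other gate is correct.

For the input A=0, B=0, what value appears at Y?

Propagate with g4 forced: g1=1, g2=0, g3=0, g4=0 [stuck-at-0].
So Y = 0. (Without the fault it would be 1.)

0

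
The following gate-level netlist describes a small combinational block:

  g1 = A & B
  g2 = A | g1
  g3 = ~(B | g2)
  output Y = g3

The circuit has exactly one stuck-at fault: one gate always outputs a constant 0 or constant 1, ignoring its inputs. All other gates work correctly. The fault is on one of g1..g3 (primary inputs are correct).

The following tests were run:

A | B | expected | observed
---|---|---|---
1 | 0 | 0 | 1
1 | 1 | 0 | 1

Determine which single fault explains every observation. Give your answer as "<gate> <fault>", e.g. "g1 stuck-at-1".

Fault-free values for test 1 (A=1, B=0): g1=0, g2=1, g3=0, giving Y=0. Observed 1.
Test 1: faults giving observed 1 are {g2 stuck-at-0, g3 stuck-at-1}.
Test 2 (A=1, B=1): fault-free g1=1, g2=1, g3=0 → 0; observed 1. Eliminates g2 stuck-at-0.
Only g3 stuck-at-1 is consistent with every test.

g3 stuck-at-1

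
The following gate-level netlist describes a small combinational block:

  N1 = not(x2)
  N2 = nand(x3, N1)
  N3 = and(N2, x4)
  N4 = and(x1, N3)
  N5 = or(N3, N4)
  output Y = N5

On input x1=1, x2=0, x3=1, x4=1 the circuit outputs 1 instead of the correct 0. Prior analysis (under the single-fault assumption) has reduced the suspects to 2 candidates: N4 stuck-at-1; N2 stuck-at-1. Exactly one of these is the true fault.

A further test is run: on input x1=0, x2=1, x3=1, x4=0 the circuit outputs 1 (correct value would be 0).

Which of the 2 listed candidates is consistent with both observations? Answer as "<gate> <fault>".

N4 stuck-at-1

Evaluate each candidate on input x1=0, x2=1, x3=1, x4=0:
  N4 stuck-at-1: N1=0, N2=1, N3=0, N4=1 [stuck-at-1], N5=1 → 1 — matches
  N2 stuck-at-1: N1=0, N2=1 [stuck-at-1], N3=0, N4=0, N5=0 → 0 — eliminated
Only N4 stuck-at-1 reproduces the observed 1.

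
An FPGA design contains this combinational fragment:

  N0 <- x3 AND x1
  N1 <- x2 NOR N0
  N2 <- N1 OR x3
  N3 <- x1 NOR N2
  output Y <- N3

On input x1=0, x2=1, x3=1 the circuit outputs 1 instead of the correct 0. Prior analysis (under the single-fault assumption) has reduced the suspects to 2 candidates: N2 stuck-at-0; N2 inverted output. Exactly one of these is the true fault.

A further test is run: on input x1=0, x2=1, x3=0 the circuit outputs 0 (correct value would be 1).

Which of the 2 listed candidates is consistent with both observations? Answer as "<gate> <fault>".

Evaluate each candidate on input x1=0, x2=1, x3=0:
  N2 stuck-at-0: N0=0, N1=0, N2=0 [stuck-at-0], N3=1 → 1 — eliminated
  N2 inverted output: N0=0, N1=0, N2=1 [inverted output], N3=0 → 0 — matches
Only N2 inverted output reproduces the observed 0.

N2 inverted output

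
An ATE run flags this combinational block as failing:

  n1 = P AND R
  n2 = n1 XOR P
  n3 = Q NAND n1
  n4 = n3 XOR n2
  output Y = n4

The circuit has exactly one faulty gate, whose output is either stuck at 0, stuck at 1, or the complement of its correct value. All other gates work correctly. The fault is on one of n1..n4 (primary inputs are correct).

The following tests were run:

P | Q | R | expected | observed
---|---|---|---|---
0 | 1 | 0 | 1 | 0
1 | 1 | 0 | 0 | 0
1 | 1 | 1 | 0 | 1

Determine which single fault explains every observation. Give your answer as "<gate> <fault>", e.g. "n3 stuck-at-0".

Fault-free values for test 1 (P=0, Q=1, R=0): n1=0, n2=0, n3=1, n4=1, giving Y=1. Observed 0.
Test 1: faults giving observed 0 are {n2 stuck-at-1, n2 inverted output, n3 stuck-at-0, n3 inverted output, n4 stuck-at-0, n4 inverted output}.
Test 2 (P=1, Q=1, R=0): fault-free n1=0, n2=1, n3=1, n4=0 → 0; observed 0. Eliminates n2 inverted output, n3 stuck-at-0, n3 inverted output, n4 inverted output.
Test 3 (P=1, Q=1, R=1): fault-free n1=1, n2=0, n3=0, n4=0 → 0; observed 1. Eliminates n4 stuck-at-0.
Only n2 stuck-at-1 is consistent with every test.

n2 stuck-at-1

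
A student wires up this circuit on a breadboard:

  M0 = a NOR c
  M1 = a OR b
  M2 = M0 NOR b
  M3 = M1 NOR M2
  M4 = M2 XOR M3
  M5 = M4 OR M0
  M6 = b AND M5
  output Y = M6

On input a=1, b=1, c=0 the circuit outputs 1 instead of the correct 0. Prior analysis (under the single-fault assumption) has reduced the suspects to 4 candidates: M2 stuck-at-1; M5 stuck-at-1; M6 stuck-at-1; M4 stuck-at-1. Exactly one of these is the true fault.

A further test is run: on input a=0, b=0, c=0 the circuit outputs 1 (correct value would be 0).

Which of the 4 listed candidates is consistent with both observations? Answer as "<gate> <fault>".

M6 stuck-at-1

Evaluate each candidate on input a=0, b=0, c=0:
  M2 stuck-at-1: M0=1, M1=0, M2=1 [stuck-at-1], M3=0, M4=1, M5=1, M6=0 → 0 — eliminated
  M5 stuck-at-1: M0=1, M1=0, M2=0, M3=1, M4=1, M5=1 [stuck-at-1], M6=0 → 0 — eliminated
  M6 stuck-at-1: M0=1, M1=0, M2=0, M3=1, M4=1, M5=1, M6=1 [stuck-at-1] → 1 — matches
  M4 stuck-at-1: M0=1, M1=0, M2=0, M3=1, M4=1 [stuck-at-1], M5=1, M6=0 → 0 — eliminated
Only M6 stuck-at-1 reproduces the observed 1.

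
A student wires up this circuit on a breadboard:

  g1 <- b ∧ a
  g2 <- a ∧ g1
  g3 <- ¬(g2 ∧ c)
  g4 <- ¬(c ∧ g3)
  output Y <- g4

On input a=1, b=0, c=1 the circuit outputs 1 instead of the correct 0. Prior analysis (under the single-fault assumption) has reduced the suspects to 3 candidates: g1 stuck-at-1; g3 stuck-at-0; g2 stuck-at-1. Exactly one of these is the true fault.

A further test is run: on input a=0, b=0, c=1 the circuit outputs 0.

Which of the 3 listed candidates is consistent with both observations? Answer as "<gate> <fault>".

g1 stuck-at-1

Evaluate each candidate on input a=0, b=0, c=1:
  g1 stuck-at-1: g1=1 [stuck-at-1], g2=0, g3=1, g4=0 → 0 — matches
  g3 stuck-at-0: g1=0, g2=0, g3=0 [stuck-at-0], g4=1 → 1 — eliminated
  g2 stuck-at-1: g1=0, g2=1 [stuck-at-1], g3=0, g4=1 → 1 — eliminated
Only g1 stuck-at-1 reproduces the observed 0.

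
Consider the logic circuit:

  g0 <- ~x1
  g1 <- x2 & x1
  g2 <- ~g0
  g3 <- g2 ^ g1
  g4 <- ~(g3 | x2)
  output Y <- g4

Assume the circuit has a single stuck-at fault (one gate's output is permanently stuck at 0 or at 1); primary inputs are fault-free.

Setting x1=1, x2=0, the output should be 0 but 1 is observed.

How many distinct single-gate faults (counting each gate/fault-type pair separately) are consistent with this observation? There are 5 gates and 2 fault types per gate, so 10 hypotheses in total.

5

Fault-free: g0=0, g1=0, g2=1, g3=1, g4=0 → 0. Observed 1.
  g0 stuck-at-0: output 0 ✗
  g0 stuck-at-1: output 1 ✓
  g1 stuck-at-0: output 0 ✗
  g1 stuck-at-1: output 1 ✓
  g2 stuck-at-0: output 1 ✓
  g2 stuck-at-1: output 0 ✗
  g3 stuck-at-0: output 1 ✓
  g3 stuck-at-1: output 0 ✗
  g4 stuck-at-0: output 0 ✗
  g4 stuck-at-1: output 1 ✓
Consistent faults: {g0 stuck-at-1, g1 stuck-at-1, g2 stuck-at-0, g3 stuck-at-0, g4 stuck-at-1} — 5 in all.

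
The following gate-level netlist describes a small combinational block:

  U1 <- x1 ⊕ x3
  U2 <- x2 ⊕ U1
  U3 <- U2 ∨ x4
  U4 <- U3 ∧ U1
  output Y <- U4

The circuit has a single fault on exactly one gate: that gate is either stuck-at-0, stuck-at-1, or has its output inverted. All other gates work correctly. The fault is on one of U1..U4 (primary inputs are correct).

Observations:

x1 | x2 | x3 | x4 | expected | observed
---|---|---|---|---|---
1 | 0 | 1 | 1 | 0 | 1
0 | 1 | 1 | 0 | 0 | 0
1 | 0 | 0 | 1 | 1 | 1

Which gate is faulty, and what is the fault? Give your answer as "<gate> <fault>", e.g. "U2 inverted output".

Fault-free values for test 1 (x1=1, x2=0, x3=1, x4=1): U1=0, U2=0, U3=1, U4=0, giving Y=0. Observed 1.
Test 1: faults giving observed 1 are {U1 stuck-at-1, U1 inverted output, U4 stuck-at-1, U4 inverted output}.
Test 2 (x1=0, x2=1, x3=1, x4=0): fault-free U1=1, U2=0, U3=0, U4=0 → 0; observed 0. Eliminates U4 stuck-at-1, U4 inverted output.
Test 3 (x1=1, x2=0, x3=0, x4=1): fault-free U1=1, U2=1, U3=1, U4=1 → 1; observed 1. Eliminates U1 inverted output.
Only U1 stuck-at-1 is consistent with every test.

U1 stuck-at-1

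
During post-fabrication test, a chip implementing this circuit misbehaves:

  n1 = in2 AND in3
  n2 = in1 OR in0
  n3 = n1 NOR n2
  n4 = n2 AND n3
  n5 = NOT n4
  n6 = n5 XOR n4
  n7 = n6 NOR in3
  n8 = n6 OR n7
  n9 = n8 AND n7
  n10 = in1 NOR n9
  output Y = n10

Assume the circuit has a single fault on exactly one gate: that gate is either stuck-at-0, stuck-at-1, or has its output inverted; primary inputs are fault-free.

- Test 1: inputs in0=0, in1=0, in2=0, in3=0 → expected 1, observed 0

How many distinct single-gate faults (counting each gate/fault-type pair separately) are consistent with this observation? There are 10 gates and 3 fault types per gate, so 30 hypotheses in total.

10

Fault-free: n1=0, n2=0, n3=1, n4=0, n5=1, n6=1, n7=0, n8=1, n9=0, n10=1 → 1. Observed 0.
  n1: none of the 3 fault types match ✗
  n2: none of the 3 fault types match ✗
  n3: none of the 3 fault types match ✗
  n4: none of the 3 fault types match ✗
  n5: stuck-at-0, inverted output ✓; others ✗
  n6: stuck-at-0, inverted output ✓; others ✗
  n7: stuck-at-1, inverted output ✓; others ✗
  n8: none of the 3 fault types match ✗
  n9: stuck-at-1, inverted output ✓; others ✗
  n10: stuck-at-0, inverted output ✓; others ✗
Consistent faults: {n5 stuck-at-0, n5 inverted output, n6 stuck-at-0, n6 inverted output, n7 stuck-at-1, n7 inverted output, n9 stuck-at-1, n9 inverted output, n10 stuck-at-0, n10 inverted output} — 10 in all.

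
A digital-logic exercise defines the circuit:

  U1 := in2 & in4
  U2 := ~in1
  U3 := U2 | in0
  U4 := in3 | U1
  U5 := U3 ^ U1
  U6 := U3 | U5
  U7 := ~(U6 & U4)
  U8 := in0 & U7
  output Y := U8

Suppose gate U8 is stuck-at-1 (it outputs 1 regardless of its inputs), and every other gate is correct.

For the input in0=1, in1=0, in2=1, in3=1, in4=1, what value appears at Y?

1

Propagate with U8 forced: U1=1, U2=1, U3=1, U4=1, U5=0, U6=1, U7=0, U8=1 [stuck-at-1].
So Y = 1. (Without the fault it would be 0.)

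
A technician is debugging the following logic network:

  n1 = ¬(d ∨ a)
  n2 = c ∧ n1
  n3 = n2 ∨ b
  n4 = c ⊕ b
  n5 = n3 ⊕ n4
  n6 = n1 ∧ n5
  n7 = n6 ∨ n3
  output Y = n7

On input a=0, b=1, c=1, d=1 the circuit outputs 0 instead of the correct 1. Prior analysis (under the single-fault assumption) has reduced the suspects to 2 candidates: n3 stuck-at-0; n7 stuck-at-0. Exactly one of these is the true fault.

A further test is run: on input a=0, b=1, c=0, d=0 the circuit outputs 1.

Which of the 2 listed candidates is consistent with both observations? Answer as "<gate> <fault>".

n3 stuck-at-0

Evaluate each candidate on input a=0, b=1, c=0, d=0:
  n3 stuck-at-0: n1=1, n2=0, n3=0 [stuck-at-0], n4=1, n5=1, n6=1, n7=1 → 1 — matches
  n7 stuck-at-0: n1=1, n2=0, n3=1, n4=1, n5=0, n6=0, n7=0 [stuck-at-0] → 0 — eliminated
Only n3 stuck-at-0 reproduces the observed 1.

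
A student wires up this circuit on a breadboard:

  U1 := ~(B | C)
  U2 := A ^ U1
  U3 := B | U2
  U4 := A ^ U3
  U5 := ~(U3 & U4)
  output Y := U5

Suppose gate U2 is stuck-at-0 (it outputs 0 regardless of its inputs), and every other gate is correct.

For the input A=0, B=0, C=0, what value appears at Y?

Propagate with U2 forced: U1=1, U2=0 [stuck-at-0], U3=0, U4=0, U5=1.
So Y = 1. (Without the fault it would be 0.)

1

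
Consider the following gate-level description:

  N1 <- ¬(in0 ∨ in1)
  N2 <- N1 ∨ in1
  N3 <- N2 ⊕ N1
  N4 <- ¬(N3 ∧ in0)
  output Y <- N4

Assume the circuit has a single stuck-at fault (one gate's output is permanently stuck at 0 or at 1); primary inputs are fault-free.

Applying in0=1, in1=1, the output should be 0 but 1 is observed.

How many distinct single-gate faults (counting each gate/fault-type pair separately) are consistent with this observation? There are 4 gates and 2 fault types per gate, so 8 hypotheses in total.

4

Fault-free: N1=0, N2=1, N3=1, N4=0 → 0. Observed 1.
  N1 stuck-at-0: output 0 ✗
  N1 stuck-at-1: output 1 ✓
  N2 stuck-at-0: output 1 ✓
  N2 stuck-at-1: output 0 ✗
  N3 stuck-at-0: output 1 ✓
  N3 stuck-at-1: output 0 ✗
  N4 stuck-at-0: output 0 ✗
  N4 stuck-at-1: output 1 ✓
Consistent faults: {N1 stuck-at-1, N2 stuck-at-0, N3 stuck-at-0, N4 stuck-at-1} — 4 in all.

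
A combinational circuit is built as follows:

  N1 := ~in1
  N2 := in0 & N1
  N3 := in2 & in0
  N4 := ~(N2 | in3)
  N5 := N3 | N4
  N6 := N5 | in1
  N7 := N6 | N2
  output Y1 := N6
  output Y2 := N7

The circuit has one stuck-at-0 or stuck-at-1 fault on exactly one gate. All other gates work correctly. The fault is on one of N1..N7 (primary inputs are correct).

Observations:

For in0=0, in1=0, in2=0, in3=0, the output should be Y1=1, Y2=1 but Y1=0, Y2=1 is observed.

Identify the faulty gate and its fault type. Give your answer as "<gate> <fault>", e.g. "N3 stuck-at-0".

N2 stuck-at-1

Fault-free values for test 1 (in0=0, in1=0, in2=0, in3=0): N1=1, N2=0, N3=0, N4=1, N5=1, N6=1, N7=1, giving Y1=1, Y2=1. Observed Y1=0, Y2=1.
Test 1: faults giving observed Y1=0, Y2=1 are {N2 stuck-at-1}.
Only N2 stuck-at-1 is consistent with every test.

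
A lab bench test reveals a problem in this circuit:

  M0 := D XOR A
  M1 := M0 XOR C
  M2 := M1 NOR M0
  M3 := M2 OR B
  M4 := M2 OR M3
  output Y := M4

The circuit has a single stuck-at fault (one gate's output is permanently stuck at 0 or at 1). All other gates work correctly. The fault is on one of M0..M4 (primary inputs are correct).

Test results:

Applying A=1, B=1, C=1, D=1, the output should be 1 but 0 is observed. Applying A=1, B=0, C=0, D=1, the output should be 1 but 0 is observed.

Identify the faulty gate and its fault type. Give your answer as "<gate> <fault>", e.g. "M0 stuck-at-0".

M4 stuck-at-0

Fault-free values for test 1 (A=1, B=1, C=1, D=1): M0=0, M1=1, M2=0, M3=1, M4=1, giving Y=1. Observed 0.
Test 1: faults giving observed 0 are {M3 stuck-at-0, M4 stuck-at-0}.
Test 2 (A=1, B=0, C=0, D=1): fault-free M0=0, M1=0, M2=1, M3=1, M4=1 → 1; observed 0. Eliminates M3 stuck-at-0.
Only M4 stuck-at-0 is consistent with every test.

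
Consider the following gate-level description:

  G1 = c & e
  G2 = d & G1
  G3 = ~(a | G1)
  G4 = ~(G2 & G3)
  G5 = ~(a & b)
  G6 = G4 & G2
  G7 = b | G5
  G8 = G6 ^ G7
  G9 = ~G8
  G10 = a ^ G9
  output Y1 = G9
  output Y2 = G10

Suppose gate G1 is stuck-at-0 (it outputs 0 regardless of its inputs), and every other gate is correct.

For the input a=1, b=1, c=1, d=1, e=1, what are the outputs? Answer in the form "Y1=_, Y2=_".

Y1=0, Y2=1

Propagate with G1 forced: G1=0 [stuck-at-0], G2=0, G3=0, G4=1, G5=0, G6=0, G7=1, G8=1, G9=0, G10=1.
So the outputs are Y1=0, Y2=1. (Without the fault they would be Y1=1, Y2=0.)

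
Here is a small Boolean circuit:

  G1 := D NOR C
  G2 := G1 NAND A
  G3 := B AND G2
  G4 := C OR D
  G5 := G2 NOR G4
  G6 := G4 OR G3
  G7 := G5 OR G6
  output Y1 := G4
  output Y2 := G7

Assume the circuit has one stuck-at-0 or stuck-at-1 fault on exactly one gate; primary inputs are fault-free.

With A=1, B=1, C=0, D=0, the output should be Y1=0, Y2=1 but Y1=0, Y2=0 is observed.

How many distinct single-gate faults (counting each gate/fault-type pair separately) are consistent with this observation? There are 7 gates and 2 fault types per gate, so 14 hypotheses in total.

Fault-free: G1=1, G2=0, G3=0, G4=0, G5=1, G6=0, G7=1 → Y1=0, Y2=1. Observed Y1=0, Y2=0.
  G1 stuck-at-0: output Y1=0, Y2=1 ✗
  G1 stuck-at-1: output Y1=0, Y2=1 ✗
  G2 stuck-at-0: output Y1=0, Y2=1 ✗
  G2 stuck-at-1: output Y1=0, Y2=1 ✗
  G3 stuck-at-0: output Y1=0, Y2=1 ✗
  G3 stuck-at-1: output Y1=0, Y2=1 ✗
  G4 stuck-at-0: output Y1=0, Y2=1 ✗
  G4 stuck-at-1: output Y1=1, Y2=1 ✗
  G5 stuck-at-0: output Y1=0, Y2=0 ✓
  G5 stuck-at-1: output Y1=0, Y2=1 ✗
  G6 stuck-at-0: output Y1=0, Y2=1 ✗
  G6 stuck-at-1: output Y1=0, Y2=1 ✗
  G7 stuck-at-0: output Y1=0, Y2=0 ✓
  G7 stuck-at-1: output Y1=0, Y2=1 ✗
Consistent faults: {G5 stuck-at-0, G7 stuck-at-0} — 2 in all.

2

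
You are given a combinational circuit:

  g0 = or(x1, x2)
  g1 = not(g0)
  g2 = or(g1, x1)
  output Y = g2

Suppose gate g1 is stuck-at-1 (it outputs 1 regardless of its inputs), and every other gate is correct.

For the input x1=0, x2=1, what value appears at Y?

Propagate with g1 forced: g0=1, g1=1 [stuck-at-1], g2=1.
So Y = 1. (Without the fault it would be 0.)

1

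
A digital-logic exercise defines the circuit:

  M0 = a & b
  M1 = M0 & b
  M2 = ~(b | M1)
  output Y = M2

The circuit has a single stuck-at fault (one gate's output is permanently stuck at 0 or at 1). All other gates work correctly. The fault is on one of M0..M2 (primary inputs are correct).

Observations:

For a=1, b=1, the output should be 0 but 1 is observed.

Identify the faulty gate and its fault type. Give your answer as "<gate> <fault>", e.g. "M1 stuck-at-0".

M2 stuck-at-1

Fault-free values for test 1 (a=1, b=1): M0=1, M1=1, M2=0, giving Y=0. Observed 1.
Test 1: faults giving observed 1 are {M2 stuck-at-1}.
Only M2 stuck-at-1 is consistent with every test.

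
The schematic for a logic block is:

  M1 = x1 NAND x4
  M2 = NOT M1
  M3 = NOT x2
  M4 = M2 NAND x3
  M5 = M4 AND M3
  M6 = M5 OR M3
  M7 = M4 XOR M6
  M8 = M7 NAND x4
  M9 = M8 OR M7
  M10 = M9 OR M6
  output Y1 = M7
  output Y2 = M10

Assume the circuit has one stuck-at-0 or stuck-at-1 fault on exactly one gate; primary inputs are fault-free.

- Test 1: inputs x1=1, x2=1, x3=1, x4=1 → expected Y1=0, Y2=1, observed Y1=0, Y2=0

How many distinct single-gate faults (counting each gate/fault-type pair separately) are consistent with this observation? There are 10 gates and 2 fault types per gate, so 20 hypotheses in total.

3

Fault-free: M1=0, M2=1, M3=0, M4=0, M5=0, M6=0, M7=0, M8=1, M9=1, M10=1 → Y1=0, Y2=1. Observed Y1=0, Y2=0.
  M1: none of the 2 fault types match ✗
  M2: none of the 2 fault types match ✗
  M3: none of the 2 fault types match ✗
  M4: none of the 2 fault types match ✗
  M5: none of the 2 fault types match ✗
  M6: none of the 2 fault types match ✗
  M7: none of the 2 fault types match ✗
  M8: stuck-at-0 ✓; others ✗
  M9: stuck-at-0 ✓; others ✗
  M10: stuck-at-0 ✓; others ✗
Consistent faults: {M8 stuck-at-0, M9 stuck-at-0, M10 stuck-at-0} — 3 in all.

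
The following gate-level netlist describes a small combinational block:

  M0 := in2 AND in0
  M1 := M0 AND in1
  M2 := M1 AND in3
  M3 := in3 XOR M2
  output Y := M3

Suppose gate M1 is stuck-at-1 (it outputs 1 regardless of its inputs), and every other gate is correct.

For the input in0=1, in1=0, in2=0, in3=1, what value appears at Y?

Propagate with M1 forced: M0=0, M1=1 [stuck-at-1], M2=1, M3=0.
So Y = 0. (Without the fault it would be 1.)

0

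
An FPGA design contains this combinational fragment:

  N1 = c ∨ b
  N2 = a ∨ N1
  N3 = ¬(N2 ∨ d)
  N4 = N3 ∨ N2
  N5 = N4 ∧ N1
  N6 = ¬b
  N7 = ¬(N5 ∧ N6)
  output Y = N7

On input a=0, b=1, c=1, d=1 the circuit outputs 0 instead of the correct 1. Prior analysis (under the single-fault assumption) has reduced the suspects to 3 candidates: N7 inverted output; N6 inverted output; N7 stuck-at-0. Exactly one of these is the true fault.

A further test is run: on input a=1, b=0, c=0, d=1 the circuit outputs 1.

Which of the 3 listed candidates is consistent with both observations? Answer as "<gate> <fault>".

N6 inverted output

Evaluate each candidate on input a=1, b=0, c=0, d=1:
  N7 inverted output: N1=0, N2=1, N3=0, N4=1, N5=0, N6=1, N7=0 [inverted output] → 0 — eliminated
  N6 inverted output: N1=0, N2=1, N3=0, N4=1, N5=0, N6=0 [inverted output], N7=1 → 1 — matches
  N7 stuck-at-0: N1=0, N2=1, N3=0, N4=1, N5=0, N6=1, N7=0 [stuck-at-0] → 0 — eliminated
Only N6 inverted output reproduces the observed 1.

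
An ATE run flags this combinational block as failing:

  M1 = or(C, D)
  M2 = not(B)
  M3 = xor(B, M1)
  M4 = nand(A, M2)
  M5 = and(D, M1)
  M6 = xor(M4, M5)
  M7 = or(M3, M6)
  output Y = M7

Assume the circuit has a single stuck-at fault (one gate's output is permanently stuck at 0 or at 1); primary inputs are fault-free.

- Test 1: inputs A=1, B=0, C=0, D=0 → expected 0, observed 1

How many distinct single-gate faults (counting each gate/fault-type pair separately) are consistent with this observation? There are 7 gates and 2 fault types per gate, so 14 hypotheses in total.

Fault-free: M1=0, M2=1, M3=0, M4=0, M5=0, M6=0, M7=0 → 0. Observed 1.
  M1 stuck-at-0: output 0 ✗
  M1 stuck-at-1: output 1 ✓
  M2 stuck-at-0: output 1 ✓
  M2 stuck-at-1: output 0 ✗
  M3 stuck-at-0: output 0 ✗
  M3 stuck-at-1: output 1 ✓
  M4 stuck-at-0: output 0 ✗
  M4 stuck-at-1: output 1 ✓
  M5 stuck-at-0: output 0 ✗
  M5 stuck-at-1: output 1 ✓
  M6 stuck-at-0: output 0 ✗
  M6 stuck-at-1: output 1 ✓
  M7 stuck-at-0: output 0 ✗
  M7 stuck-at-1: output 1 ✓
Consistent faults: {M1 stuck-at-1, M2 stuck-at-0, M3 stuck-at-1, M4 stuck-at-1, M5 stuck-at-1, M6 stuck-at-1, M7 stuck-at-1} — 7 in all.

7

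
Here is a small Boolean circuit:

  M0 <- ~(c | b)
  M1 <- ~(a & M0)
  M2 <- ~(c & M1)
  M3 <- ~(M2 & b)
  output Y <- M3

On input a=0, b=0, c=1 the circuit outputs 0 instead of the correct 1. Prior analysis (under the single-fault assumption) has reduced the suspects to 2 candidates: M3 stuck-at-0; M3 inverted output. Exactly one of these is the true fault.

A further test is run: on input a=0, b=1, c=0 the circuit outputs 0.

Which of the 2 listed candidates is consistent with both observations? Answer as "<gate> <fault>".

Evaluate each candidate on input a=0, b=1, c=0:
  M3 stuck-at-0: M0=0, M1=1, M2=1, M3=0 [stuck-at-0] → 0 — matches
  M3 inverted output: M0=0, M1=1, M2=1, M3=1 [inverted output] → 1 — eliminated
Only M3 stuck-at-0 reproduces the observed 0.

M3 stuck-at-0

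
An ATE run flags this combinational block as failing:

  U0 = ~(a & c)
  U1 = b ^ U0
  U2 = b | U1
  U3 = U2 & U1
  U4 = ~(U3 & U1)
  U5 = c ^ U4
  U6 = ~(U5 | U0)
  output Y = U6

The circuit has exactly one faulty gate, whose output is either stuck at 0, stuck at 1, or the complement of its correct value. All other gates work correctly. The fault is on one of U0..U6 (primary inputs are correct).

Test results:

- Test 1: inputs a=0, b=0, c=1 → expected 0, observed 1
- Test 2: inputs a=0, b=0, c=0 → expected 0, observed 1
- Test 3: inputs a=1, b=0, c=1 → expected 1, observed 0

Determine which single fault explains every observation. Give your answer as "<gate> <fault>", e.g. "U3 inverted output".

U6 inverted output

Fault-free values for test 1 (a=0, b=0, c=1): U0=1, U1=1, U2=1, U3=1, U4=0, U5=1, U6=0, giving Y=0. Observed 1.
Test 1: faults giving observed 1 are {U0 stuck-at-0, U0 inverted output, U6 stuck-at-1, U6 inverted output}.
Test 2 (a=0, b=0, c=0): fault-free U0=1, U1=1, U2=1, U3=1, U4=0, U5=0, U6=0 → 0; observed 1. Eliminates U0 stuck-at-0, U0 inverted output.
Test 3 (a=1, b=0, c=1): fault-free U0=0, U1=0, U2=0, U3=0, U4=1, U5=0, U6=1 → 1; observed 0. Eliminates U6 stuck-at-1.
Only U6 inverted output is consistent with every test.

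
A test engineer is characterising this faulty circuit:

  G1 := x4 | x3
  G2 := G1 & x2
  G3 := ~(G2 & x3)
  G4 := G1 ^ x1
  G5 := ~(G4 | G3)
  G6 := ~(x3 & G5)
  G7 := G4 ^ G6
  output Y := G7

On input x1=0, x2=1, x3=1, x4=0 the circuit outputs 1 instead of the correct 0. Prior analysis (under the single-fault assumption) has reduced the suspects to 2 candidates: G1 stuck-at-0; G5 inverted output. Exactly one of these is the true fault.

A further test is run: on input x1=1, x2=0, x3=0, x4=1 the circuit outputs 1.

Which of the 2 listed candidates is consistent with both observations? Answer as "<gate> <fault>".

G5 inverted output

Evaluate each candidate on input x1=1, x2=0, x3=0, x4=1:
  G1 stuck-at-0: G1=0 [stuck-at-0], G2=0, G3=1, G4=1, G5=0, G6=1, G7=0 → 0 — eliminated
  G5 inverted output: G1=1, G2=0, G3=1, G4=0, G5=1 [inverted output], G6=1, G7=1 → 1 — matches
Only G5 inverted output reproduces the observed 1.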